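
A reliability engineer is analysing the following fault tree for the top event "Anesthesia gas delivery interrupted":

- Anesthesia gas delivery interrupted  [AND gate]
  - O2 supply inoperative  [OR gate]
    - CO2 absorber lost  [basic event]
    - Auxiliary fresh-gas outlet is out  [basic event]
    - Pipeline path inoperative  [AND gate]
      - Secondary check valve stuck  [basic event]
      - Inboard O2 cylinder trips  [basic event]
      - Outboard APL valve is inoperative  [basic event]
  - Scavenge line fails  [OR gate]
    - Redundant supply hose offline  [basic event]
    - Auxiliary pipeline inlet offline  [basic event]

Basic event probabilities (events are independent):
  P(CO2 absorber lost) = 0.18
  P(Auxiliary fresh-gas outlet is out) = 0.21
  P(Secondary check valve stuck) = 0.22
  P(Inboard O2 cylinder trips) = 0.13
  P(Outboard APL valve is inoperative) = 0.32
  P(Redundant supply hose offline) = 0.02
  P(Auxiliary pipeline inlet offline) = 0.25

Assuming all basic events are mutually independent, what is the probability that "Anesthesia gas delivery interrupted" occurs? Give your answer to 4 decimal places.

P(Pipeline path inoperative) [AND] = 0.22 × 0.13 × 0.32 = 0.009152
P(O2 supply inoperative) [OR] = 1 − (1−0.18) × (1−0.21) × (1−0.009152) = 0.358129
P(Scavenge line fails) [OR] = 1 − (1−0.02) × (1−0.25) = 0.265000
P(Anesthesia gas delivery interrupted) [AND] = 0.358129 × 0.265000 = 0.094904
Rounded to 4 decimal places: P(Anesthesia gas delivery interrupted) ≈ 0.0949.

0.0949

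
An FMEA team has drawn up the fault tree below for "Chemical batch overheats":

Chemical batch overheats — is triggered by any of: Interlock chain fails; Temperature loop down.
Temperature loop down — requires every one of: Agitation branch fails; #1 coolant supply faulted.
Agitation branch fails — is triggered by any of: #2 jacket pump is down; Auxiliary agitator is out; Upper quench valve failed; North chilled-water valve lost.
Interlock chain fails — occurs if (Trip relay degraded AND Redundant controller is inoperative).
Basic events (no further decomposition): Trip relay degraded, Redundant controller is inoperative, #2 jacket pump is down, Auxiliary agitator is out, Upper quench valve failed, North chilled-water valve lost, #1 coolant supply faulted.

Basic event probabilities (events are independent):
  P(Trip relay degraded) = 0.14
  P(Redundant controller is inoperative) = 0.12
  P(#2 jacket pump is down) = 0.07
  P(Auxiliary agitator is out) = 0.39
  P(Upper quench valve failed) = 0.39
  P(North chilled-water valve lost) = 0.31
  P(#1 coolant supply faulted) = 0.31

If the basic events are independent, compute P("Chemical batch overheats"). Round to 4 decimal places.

P(Interlock chain fails) [AND] = 0.14 × 0.12 = 0.016800
P(Agitation branch fails) [OR] = 1 − (1−0.07) × (1−0.39) × (1−0.39) × (1−0.31) = 0.761223
P(Temperature loop down) [AND] = 0.761223 × 0.31 = 0.235979
P(Chemical batch overheats) [OR] = 1 − (1−0.016800) × (1−0.235979) = 0.248815
Rounded to 4 decimal places: P(Chemical batch overheats) ≈ 0.2488.

0.2488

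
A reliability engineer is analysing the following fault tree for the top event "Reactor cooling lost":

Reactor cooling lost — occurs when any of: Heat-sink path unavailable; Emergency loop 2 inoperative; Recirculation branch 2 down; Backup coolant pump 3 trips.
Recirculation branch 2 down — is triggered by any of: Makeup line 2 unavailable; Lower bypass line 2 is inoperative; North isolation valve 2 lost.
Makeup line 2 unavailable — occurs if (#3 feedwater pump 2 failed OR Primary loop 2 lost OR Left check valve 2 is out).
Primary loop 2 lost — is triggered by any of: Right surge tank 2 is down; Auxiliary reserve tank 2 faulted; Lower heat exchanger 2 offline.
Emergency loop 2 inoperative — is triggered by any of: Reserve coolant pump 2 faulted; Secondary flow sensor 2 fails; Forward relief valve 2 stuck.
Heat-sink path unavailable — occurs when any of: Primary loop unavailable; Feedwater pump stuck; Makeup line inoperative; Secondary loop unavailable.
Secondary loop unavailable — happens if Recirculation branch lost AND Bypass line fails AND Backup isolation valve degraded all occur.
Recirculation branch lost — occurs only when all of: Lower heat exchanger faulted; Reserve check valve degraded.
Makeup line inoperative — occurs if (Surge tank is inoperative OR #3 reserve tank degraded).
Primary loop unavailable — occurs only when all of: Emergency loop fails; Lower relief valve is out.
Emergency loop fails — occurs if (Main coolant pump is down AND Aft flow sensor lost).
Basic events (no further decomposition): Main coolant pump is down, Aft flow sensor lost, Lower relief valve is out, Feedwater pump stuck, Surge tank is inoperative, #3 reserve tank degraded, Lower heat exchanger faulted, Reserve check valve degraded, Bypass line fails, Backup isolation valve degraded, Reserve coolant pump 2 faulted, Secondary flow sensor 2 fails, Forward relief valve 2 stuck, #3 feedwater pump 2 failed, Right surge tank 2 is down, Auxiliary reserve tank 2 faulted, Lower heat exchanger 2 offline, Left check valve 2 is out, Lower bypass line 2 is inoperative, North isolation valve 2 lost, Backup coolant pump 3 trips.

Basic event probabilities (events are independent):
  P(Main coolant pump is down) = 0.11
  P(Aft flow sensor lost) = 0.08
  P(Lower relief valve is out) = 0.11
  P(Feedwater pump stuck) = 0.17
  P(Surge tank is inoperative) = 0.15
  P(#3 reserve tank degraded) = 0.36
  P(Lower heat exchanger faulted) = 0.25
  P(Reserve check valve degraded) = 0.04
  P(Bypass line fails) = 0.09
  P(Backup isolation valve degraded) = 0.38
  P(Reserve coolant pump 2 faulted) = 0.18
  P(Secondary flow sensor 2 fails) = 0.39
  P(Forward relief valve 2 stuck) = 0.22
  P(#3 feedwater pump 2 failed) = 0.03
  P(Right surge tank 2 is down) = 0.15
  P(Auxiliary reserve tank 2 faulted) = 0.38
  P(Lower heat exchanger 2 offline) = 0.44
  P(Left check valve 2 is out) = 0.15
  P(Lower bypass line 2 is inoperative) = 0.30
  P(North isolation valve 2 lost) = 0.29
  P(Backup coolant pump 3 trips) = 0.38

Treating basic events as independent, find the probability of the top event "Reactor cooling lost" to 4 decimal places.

P(Emergency loop fails) [AND] = 0.11 × 0.08 = 0.008800
P(Primary loop unavailable) [AND] = 0.008800 × 0.11 = 0.000968
P(Makeup line inoperative) [OR] = 1 − (1−0.15) × (1−0.36) = 0.456000
P(Recirculation branch lost) [AND] = 0.25 × 0.04 = 0.010000
P(Secondary loop unavailable) [AND] = 0.010000 × 0.09 × 0.38 = 0.000342
P(Heat-sink path unavailable) [OR] = 1 − (1−0.000968) × (1−0.17) × (1−0.456000) × (1−0.000342) = 0.549071
P(Emergency loop 2 inoperative) [OR] = 1 − (1−0.18) × (1−0.39) × (1−0.22) = 0.609844
P(Primary loop 2 lost) [OR] = 1 − (1−0.15) × (1−0.38) × (1−0.44) = 0.704880
P(Makeup line 2 unavailable) [OR] = 1 − (1−0.03) × (1−0.704880) × (1−0.15) = 0.756674
P(Recirculation branch 2 down) [OR] = 1 − (1−0.756674) × (1−0.30) × (1−0.29) = 0.879067
P(Reactor cooling lost) [OR] = 1 − (1−0.549071) × (1−0.609844) × (1−0.879067) × (1−0.38) = 0.986809
Rounded to 4 decimal places: P(Reactor cooling lost) ≈ 0.9868.

0.9868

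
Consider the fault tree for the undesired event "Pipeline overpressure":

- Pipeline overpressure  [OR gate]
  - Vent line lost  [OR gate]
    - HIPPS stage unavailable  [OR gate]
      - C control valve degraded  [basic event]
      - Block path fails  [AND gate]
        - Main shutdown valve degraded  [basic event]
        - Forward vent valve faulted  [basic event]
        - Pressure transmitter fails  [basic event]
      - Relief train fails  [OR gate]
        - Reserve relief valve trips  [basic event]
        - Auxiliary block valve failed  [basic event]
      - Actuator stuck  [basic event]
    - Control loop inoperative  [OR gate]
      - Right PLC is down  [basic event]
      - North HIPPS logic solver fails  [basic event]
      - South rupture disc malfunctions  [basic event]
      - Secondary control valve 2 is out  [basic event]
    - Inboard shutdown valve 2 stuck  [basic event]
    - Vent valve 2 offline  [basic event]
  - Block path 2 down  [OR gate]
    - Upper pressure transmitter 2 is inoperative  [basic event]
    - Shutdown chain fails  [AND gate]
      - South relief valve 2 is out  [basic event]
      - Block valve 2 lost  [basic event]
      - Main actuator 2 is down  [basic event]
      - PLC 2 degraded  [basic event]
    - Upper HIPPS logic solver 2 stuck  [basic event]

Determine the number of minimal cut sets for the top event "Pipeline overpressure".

Block path fails [AND]: one cut set from each child combined → 1 × 1 × 1 = 1 cut set(s).
Relief train fails [OR]: union of children's cut sets → 2 cut set(s).
HIPPS stage unavailable [OR]: union of children's cut sets → 5 cut set(s).
Control loop inoperative [OR]: union of children's cut sets → 4 cut set(s).
Vent line lost [OR]: union of children's cut sets → 11 cut set(s).
Shutdown chain fails [AND]: one cut set from each child combined → 1 × 1 × 1 × 1 = 1 cut set(s).
Block path 2 down [OR]: union of children's cut sets → 3 cut set(s).
Pipeline overpressure [OR]: union of children's cut sets → 14 cut set(s).

14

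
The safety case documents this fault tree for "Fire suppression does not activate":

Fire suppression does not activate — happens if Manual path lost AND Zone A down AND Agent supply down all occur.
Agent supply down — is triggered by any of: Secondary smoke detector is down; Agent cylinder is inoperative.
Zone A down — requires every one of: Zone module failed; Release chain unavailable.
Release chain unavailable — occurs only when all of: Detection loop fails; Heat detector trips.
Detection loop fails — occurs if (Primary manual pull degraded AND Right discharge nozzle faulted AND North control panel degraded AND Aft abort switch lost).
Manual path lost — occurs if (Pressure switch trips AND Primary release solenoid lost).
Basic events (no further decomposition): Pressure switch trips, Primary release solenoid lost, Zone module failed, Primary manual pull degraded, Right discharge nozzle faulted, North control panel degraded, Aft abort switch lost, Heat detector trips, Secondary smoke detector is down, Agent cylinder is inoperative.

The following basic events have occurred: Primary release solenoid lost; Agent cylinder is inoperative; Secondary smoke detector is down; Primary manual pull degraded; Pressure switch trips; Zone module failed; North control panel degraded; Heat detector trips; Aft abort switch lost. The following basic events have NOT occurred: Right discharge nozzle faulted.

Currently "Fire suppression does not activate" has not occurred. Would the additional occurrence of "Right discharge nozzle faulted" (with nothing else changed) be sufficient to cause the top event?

Counterfactual: set "Right discharge nozzle faulted" to occurred.
Manual path lost [AND]: Pressure switch trips=occurs, Primary release solenoid lost=occurs → all inputs occur → occurs.
Detection loop fails [AND]: Primary manual pull degraded=occurs, Right discharge nozzle faulted=occurs, North control panel degraded=occurs, Aft abort switch lost=occurs → all inputs occur → occurs.
Release chain unavailable [AND]: Detection loop fails=occurs, Heat detector trips=occurs → all inputs occur → occurs.
Zone A down [AND]: Zone module failed=occurs, Release chain unavailable=occurs → all inputs occur → occurs.
Agent supply down [OR]: Secondary smoke detector is down=occurs, Agent cylinder is inoperative=occurs → at least one input occurs → occurs.
Fire suppression does not activate [AND]: Manual path lost=occurs, Zone A down=occurs, Agent supply down=occurs → all inputs occur → occurs.

Yes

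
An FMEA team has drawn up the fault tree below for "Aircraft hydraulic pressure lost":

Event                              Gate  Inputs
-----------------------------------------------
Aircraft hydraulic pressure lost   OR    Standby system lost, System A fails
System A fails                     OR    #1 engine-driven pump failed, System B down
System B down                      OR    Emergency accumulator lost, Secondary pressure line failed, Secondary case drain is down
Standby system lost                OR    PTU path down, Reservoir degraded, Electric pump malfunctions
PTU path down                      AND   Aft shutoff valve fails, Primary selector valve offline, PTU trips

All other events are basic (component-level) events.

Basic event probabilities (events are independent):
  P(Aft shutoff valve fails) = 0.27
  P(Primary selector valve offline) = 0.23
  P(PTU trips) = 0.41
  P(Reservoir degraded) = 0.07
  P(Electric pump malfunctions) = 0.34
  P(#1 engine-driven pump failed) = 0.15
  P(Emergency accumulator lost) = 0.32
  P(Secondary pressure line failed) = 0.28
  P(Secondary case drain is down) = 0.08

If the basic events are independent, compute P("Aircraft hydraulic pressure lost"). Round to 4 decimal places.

0.7710

P(PTU path down) [AND] = 0.27 × 0.23 × 0.41 = 0.025461
P(Standby system lost) [OR] = 1 − (1−0.025461) × (1−0.07) × (1−0.34) = 0.401828
P(System B down) [OR] = 1 − (1−0.32) × (1−0.28) × (1−0.08) = 0.549568
P(System A fails) [OR] = 1 − (1−0.15) × (1−0.549568) = 0.617133
P(Aircraft hydraulic pressure lost) [OR] = 1 − (1−0.401828) × (1−0.617133) = 0.770980
Rounded to 4 decimal places: P(Aircraft hydraulic pressure lost) ≈ 0.7710.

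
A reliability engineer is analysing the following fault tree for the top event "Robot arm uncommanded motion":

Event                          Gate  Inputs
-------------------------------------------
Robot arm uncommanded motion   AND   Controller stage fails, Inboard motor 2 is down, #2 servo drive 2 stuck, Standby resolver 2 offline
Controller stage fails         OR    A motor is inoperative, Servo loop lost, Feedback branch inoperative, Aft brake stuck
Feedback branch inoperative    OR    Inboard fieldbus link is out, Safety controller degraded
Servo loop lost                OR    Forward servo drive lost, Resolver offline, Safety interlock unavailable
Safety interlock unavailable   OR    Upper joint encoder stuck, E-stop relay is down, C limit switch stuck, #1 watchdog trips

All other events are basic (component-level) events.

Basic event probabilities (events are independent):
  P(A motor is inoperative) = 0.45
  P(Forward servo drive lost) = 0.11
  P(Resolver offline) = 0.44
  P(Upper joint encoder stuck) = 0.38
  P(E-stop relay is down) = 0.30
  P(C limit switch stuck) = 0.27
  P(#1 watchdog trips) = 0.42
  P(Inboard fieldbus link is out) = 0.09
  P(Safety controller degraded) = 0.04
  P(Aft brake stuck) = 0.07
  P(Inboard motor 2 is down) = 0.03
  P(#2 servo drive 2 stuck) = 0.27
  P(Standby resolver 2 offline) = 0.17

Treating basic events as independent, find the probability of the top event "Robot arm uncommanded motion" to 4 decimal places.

0.0013

P(Safety interlock unavailable) [OR] = 1 − (1−0.38) × (1−0.30) × (1−0.27) × (1−0.42) = 0.816244
P(Servo loop lost) [OR] = 1 − (1−0.11) × (1−0.44) × (1−0.816244) = 0.908416
P(Feedback branch inoperative) [OR] = 1 − (1−0.09) × (1−0.04) = 0.126400
P(Controller stage fails) [OR] = 1 − (1−0.45) × (1−0.908416) × (1−0.126400) × (1−0.07) = 0.959076
P(Robot arm uncommanded motion) [AND] = 0.959076 × 0.03 × 0.27 × 0.17 = 0.001321
Rounded to 4 decimal places: P(Robot arm uncommanded motion) ≈ 0.0013.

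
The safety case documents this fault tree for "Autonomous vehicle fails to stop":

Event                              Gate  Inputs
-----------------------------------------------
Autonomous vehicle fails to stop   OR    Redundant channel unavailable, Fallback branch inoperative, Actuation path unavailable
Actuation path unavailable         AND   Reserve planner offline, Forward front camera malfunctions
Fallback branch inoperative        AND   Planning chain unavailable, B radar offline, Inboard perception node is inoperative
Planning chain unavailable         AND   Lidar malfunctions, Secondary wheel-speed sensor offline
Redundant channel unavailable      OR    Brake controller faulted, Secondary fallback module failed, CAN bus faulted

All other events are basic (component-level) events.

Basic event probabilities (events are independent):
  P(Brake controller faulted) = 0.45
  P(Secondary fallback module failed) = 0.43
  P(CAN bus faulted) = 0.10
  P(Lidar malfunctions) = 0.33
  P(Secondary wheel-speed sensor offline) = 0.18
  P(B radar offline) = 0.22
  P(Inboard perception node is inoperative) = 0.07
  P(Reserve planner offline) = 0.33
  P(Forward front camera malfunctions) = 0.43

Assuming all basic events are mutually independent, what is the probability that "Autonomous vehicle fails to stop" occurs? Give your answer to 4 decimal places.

P(Redundant channel unavailable) [OR] = 1 − (1−0.45) × (1−0.43) × (1−0.10) = 0.717850
P(Planning chain unavailable) [AND] = 0.33 × 0.18 = 0.059400
P(Fallback branch inoperative) [AND] = 0.059400 × 0.22 × 0.07 = 0.000915
P(Actuation path unavailable) [AND] = 0.33 × 0.43 = 0.141900
P(Autonomous vehicle fails to stop) [OR] = 1 − (1−0.717850) × (1−0.000915) × (1−0.141900) = 0.758109
Rounded to 4 decimal places: P(Autonomous vehicle fails to stop) ≈ 0.7581.

0.7581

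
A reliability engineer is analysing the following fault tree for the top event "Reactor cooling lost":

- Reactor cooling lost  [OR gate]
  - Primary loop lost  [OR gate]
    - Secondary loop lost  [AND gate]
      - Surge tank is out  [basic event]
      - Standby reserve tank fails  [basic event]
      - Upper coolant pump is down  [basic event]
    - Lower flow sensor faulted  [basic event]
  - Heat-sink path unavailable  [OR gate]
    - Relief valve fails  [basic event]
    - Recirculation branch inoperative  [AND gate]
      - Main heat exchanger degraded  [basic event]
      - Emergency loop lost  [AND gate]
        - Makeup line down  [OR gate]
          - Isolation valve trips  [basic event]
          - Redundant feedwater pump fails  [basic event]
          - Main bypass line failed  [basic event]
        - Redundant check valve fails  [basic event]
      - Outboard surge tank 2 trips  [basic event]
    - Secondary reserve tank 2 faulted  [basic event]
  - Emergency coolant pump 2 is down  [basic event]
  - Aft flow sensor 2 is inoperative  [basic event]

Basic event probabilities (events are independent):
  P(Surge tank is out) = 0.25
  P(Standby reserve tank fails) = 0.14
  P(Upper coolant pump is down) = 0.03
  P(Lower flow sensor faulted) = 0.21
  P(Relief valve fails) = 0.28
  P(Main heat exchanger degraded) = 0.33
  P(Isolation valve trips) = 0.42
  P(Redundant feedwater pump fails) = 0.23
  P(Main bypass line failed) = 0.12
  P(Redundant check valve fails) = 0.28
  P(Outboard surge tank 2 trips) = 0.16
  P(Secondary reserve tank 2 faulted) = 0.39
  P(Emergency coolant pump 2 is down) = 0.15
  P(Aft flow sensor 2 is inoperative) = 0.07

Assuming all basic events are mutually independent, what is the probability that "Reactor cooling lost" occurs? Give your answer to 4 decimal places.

P(Secondary loop lost) [AND] = 0.25 × 0.14 × 0.03 = 0.001050
P(Primary loop lost) [OR] = 1 − (1−0.001050) × (1−0.21) = 0.210830
P(Makeup line down) [OR] = 1 − (1−0.42) × (1−0.23) × (1−0.12) = 0.606992
P(Emergency loop lost) [AND] = 0.606992 × 0.28 = 0.169958
P(Recirculation branch inoperative) [AND] = 0.33 × 0.169958 × 0.16 = 0.008974
P(Heat-sink path unavailable) [OR] = 1 − (1−0.28) × (1−0.008974) × (1−0.39) = 0.564741
P(Reactor cooling lost) [OR] = 1 − (1−0.210830) × (1−0.564741) × (1−0.15) × (1−0.07) = 0.728469
Rounded to 4 decimal places: P(Reactor cooling lost) ≈ 0.7285.

0.7285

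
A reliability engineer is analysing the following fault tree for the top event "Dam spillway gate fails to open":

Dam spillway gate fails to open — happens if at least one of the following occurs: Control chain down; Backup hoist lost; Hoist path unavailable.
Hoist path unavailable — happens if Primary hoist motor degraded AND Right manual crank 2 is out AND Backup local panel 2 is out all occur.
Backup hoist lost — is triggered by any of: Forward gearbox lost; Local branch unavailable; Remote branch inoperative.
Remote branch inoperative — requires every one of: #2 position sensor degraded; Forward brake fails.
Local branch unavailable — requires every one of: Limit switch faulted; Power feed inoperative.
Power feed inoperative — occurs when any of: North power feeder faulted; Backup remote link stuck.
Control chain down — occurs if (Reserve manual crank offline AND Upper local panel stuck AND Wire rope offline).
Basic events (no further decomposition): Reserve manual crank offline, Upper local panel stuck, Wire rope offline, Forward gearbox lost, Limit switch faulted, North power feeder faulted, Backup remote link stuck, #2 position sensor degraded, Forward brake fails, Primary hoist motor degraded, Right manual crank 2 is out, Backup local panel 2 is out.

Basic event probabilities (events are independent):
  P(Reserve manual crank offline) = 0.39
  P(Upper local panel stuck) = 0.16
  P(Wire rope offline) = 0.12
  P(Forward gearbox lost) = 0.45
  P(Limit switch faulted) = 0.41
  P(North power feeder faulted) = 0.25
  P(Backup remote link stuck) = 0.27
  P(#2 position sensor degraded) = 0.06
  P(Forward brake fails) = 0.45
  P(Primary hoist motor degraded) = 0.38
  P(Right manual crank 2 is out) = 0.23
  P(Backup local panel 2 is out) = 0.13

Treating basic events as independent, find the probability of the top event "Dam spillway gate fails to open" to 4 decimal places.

P(Control chain down) [AND] = 0.39 × 0.16 × 0.12 = 0.007488
P(Power feed inoperative) [OR] = 1 − (1−0.25) × (1−0.27) = 0.452500
P(Local branch unavailable) [AND] = 0.41 × 0.452500 = 0.185525
P(Remote branch inoperative) [AND] = 0.06 × 0.45 = 0.027000
P(Backup hoist lost) [OR] = 1 − (1−0.45) × (1−0.185525) × (1−0.027000) = 0.564134
P(Hoist path unavailable) [AND] = 0.38 × 0.23 × 0.13 = 0.011362
P(Dam spillway gate fails to open) [OR] = 1 − (1−0.007488) × (1−0.564134) × (1−0.011362) = 0.572313
Rounded to 4 decimal places: P(Dam spillway gate fails to open) ≈ 0.5723.

0.5723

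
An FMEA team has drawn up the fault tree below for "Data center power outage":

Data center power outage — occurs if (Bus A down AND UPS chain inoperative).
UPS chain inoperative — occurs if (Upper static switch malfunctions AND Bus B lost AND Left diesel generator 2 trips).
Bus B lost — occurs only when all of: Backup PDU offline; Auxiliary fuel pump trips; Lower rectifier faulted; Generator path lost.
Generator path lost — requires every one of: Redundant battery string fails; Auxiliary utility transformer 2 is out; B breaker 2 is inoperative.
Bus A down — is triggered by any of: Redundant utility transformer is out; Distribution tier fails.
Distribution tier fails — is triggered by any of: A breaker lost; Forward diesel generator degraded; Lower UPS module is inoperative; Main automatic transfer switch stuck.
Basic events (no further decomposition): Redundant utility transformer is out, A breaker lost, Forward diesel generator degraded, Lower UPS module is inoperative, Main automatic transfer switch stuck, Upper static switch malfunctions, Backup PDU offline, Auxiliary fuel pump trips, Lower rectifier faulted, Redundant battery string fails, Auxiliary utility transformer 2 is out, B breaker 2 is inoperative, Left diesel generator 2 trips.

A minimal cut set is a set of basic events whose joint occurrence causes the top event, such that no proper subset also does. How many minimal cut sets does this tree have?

5

Distribution tier fails [OR]: union of children's cut sets → 4 cut set(s).
Bus A down [OR]: union of children's cut sets → 5 cut set(s).
Generator path lost [AND]: one cut set from each child combined → 1 × 1 × 1 = 1 cut set(s).
Bus B lost [AND]: one cut set from each child combined → 1 × 1 × 1 × 1 = 1 cut set(s).
UPS chain inoperative [AND]: one cut set from each child combined → 1 × 1 × 1 = 1 cut set(s).
Data center power outage [AND]: one cut set from each child combined → 5 × 1 = 5 cut set(s).
Minimal cut sets: {Auxiliary fuel pump trips, Auxiliary utility transformer 2 is out, B breaker 2 is inoperative, Backup PDU offline, Left diesel generator 2 trips, Lower rectifier faulted, Redundant battery string fails, Redundant utility transformer is out, Upper static switch malfunctions}; {A breaker lost, Auxiliary fuel pump trips, Auxiliary utility transformer 2 is out, B breaker 2 is inoperative, Backup PDU offline, Left diesel generator 2 trips, Lower rectifier faulted, Redundant battery string fails, Upper static switch malfunctions}; {Auxiliary fuel pump trips, Auxiliary utility transformer 2 is out, B breaker 2 is inoperative, Backup PDU offline, Forward diesel generator degraded, Left diesel generator 2 trips, Lower rectifier faulted, Redundant battery string fails, Upper static switch malfunctions}; {Auxiliary fuel pump trips, Auxiliary utility transformer 2 is out, B breaker 2 is inoperative, Backup PDU offline, Left diesel generator 2 trips, Lower UPS module is inoperative, Lower rectifier faulted, Redundant battery string fails, Upper static switch malfunctions}; {Auxiliary fuel pump trips, Auxiliary utility transformer 2 is out, B breaker 2 is inoperative, Backup PDU offline, Left diesel generator 2 trips, Lower rectifier faulted, Main automatic transfer switch stuck, Redundant battery string fails, Upper static switch malfunctions}.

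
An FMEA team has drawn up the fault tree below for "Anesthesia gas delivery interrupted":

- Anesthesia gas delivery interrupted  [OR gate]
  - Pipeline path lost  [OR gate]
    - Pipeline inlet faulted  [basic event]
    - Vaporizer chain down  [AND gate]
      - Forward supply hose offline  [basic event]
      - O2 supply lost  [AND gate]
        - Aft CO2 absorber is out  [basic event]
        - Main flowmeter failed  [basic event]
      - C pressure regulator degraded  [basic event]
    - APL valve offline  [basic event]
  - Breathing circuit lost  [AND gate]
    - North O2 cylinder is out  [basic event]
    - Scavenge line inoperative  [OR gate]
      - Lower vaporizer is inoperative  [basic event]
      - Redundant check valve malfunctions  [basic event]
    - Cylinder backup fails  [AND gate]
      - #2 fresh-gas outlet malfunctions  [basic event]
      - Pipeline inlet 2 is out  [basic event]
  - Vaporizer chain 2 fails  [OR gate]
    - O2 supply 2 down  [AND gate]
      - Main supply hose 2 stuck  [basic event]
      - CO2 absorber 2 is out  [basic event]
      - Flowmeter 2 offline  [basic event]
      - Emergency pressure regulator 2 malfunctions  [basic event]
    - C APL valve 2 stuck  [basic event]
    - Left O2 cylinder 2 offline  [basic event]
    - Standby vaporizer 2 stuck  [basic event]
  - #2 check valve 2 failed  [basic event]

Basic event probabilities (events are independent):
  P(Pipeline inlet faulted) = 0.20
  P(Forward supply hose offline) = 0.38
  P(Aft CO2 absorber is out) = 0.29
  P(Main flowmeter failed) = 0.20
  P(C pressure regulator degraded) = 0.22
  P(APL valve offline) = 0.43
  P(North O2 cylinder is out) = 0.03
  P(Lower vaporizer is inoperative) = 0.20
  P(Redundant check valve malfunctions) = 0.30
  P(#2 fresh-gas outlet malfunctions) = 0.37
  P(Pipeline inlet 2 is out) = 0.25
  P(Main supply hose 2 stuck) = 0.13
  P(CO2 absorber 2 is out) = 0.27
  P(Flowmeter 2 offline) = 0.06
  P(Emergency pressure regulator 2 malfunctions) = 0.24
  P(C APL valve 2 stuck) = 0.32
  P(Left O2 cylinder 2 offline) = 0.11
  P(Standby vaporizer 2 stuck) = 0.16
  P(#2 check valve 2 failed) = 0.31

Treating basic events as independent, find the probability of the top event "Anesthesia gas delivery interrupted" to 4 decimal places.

0.8411

P(O2 supply lost) [AND] = 0.29 × 0.20 = 0.058000
P(Vaporizer chain down) [AND] = 0.38 × 0.058000 × 0.22 = 0.004849
P(Pipeline path lost) [OR] = 1 − (1−0.20) × (1−0.004849) × (1−0.43) = 0.546211
P(Scavenge line inoperative) [OR] = 1 − (1−0.20) × (1−0.30) = 0.440000
P(Cylinder backup fails) [AND] = 0.37 × 0.25 = 0.092500
P(Breathing circuit lost) [AND] = 0.03 × 0.440000 × 0.092500 = 0.001221
P(O2 supply 2 down) [AND] = 0.13 × 0.27 × 0.06 × 0.24 = 0.000505
P(Vaporizer chain 2 fails) [OR] = 1 − (1−0.000505) × (1−0.32) × (1−0.11) × (1−0.16) = 0.491889
P(Anesthesia gas delivery interrupted) [OR] = 1 − (1−0.546211) × (1−0.001221) × (1−0.491889) × (1−0.31) = 0.841097
Rounded to 4 decimal places: P(Anesthesia gas delivery interrupted) ≈ 0.8411.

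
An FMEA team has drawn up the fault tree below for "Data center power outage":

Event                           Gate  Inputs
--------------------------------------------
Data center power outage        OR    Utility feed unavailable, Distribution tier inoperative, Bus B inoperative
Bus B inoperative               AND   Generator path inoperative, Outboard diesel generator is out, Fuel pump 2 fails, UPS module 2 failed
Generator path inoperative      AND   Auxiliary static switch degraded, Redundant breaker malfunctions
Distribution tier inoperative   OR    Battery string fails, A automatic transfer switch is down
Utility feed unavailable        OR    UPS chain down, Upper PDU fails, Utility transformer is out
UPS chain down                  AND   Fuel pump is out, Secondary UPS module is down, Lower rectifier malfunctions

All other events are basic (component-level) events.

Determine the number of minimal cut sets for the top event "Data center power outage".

UPS chain down [AND]: one cut set from each child combined → 1 × 1 × 1 = 1 cut set(s).
Utility feed unavailable [OR]: union of children's cut sets → 3 cut set(s).
Distribution tier inoperative [OR]: union of children's cut sets → 2 cut set(s).
Generator path inoperative [AND]: one cut set from each child combined → 1 × 1 = 1 cut set(s).
Bus B inoperative [AND]: one cut set from each child combined → 1 × 1 × 1 × 1 = 1 cut set(s).
Data center power outage [OR]: union of children's cut sets → 6 cut set(s).
Minimal cut sets: {Fuel pump is out, Lower rectifier malfunctions, Secondary UPS module is down}; {Upper PDU fails}; {Utility transformer is out}; {Battery string fails}; {A automatic transfer switch is down}; {Auxiliary static switch degraded, Fuel pump 2 fails, Outboard diesel generator is out, Redundant breaker malfunctions, UPS module 2 failed}.

6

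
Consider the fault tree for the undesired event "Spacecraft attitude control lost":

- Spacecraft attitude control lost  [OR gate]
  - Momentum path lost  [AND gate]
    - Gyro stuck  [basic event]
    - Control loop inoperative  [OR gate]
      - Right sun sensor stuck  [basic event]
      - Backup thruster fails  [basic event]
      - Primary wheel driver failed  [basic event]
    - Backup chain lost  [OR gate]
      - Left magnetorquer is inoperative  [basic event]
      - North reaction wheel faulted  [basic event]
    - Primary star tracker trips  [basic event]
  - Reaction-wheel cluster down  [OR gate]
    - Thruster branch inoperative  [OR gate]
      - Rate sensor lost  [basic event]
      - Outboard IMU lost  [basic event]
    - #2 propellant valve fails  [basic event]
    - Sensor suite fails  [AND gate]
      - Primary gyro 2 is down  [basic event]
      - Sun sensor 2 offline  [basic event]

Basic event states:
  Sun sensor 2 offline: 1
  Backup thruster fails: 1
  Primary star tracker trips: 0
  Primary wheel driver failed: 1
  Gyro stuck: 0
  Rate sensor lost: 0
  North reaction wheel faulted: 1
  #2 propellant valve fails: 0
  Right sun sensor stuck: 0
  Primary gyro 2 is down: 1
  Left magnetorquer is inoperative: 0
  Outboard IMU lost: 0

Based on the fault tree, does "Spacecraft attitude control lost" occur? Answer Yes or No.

Yes

Control loop inoperative [OR]: Right sun sensor stuck=not, Backup thruster fails=occurs, Primary wheel driver failed=occurs → at least one input occurs → occurs.
Backup chain lost [OR]: Left magnetorquer is inoperative=not, North reaction wheel faulted=occurs → at least one input occurs → occurs.
Momentum path lost [AND]: Gyro stuck=not, Control loop inoperative=occurs, Backup chain lost=occurs, Primary star tracker trips=not → not all inputs occur → does not occur.
Thruster branch inoperative [OR]: Rate sensor lost=not, Outboard IMU lost=not → no input occurs → does not occur.
Sensor suite fails [AND]: Primary gyro 2 is down=occurs, Sun sensor 2 offline=occurs → all inputs occur → occurs.
Reaction-wheel cluster down [OR]: Thruster branch inoperative=not, #2 propellant valve fails=not, Sensor suite fails=occurs → at least one input occurs → occurs.
Spacecraft attitude control lost [OR]: Momentum path lost=not, Reaction-wheel cluster down=occurs → at least one input occurs → occurs.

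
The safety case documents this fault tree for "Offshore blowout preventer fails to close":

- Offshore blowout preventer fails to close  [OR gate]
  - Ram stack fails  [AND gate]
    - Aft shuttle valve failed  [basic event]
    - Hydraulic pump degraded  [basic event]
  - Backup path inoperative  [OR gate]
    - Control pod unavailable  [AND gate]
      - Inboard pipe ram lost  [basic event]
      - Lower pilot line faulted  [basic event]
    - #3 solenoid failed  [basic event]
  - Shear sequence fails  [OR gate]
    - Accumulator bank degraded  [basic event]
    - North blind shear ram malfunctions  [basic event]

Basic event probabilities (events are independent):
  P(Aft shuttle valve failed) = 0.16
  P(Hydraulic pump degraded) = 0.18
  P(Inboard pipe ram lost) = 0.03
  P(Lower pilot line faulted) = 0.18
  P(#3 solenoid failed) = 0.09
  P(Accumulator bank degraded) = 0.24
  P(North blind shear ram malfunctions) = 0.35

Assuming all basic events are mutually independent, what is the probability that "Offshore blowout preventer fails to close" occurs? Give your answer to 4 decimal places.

P(Ram stack fails) [AND] = 0.16 × 0.18 = 0.028800
P(Control pod unavailable) [AND] = 0.03 × 0.18 = 0.005400
P(Backup path inoperative) [OR] = 1 − (1−0.005400) × (1−0.09) = 0.094914
P(Shear sequence fails) [OR] = 1 − (1−0.24) × (1−0.35) = 0.506000
P(Offshore blowout preventer fails to close) [OR] = 1 − (1−0.028800) × (1−0.094914) × (1−0.506000) = 0.565764
Rounded to 4 decimal places: P(Offshore blowout preventer fails to close) ≈ 0.5658.

0.5658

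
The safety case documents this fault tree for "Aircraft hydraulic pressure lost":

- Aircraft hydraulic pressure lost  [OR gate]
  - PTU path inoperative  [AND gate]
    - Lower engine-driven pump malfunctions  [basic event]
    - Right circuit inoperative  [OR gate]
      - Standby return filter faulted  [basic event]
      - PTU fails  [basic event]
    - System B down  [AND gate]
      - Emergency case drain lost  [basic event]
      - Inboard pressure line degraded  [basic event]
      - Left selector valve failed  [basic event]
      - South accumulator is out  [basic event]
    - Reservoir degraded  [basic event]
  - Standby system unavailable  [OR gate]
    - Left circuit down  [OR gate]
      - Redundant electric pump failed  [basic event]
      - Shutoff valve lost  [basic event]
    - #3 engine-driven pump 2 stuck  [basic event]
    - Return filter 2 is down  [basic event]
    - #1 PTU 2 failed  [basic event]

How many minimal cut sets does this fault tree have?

7

Right circuit inoperative [OR]: union of children's cut sets → 2 cut set(s).
System B down [AND]: one cut set from each child combined → 1 × 1 × 1 × 1 = 1 cut set(s).
PTU path inoperative [AND]: one cut set from each child combined → 1 × 2 × 1 × 1 = 2 cut set(s).
Left circuit down [OR]: union of children's cut sets → 2 cut set(s).
Standby system unavailable [OR]: union of children's cut sets → 5 cut set(s).
Aircraft hydraulic pressure lost [OR]: union of children's cut sets → 7 cut set(s).
Minimal cut sets: {Emergency case drain lost, Inboard pressure line degraded, Left selector valve failed, Lower engine-driven pump malfunctions, Reservoir degraded, South accumulator is out, Standby return filter faulted}; {Emergency case drain lost, Inboard pressure line degraded, Left selector valve failed, Lower engine-driven pump malfunctions, PTU fails, Reservoir degraded, South accumulator is out}; {Redundant electric pump failed}; {Shutoff valve lost}; {#3 engine-driven pump 2 stuck}; {Return filter 2 is down}; {#1 PTU 2 failed}.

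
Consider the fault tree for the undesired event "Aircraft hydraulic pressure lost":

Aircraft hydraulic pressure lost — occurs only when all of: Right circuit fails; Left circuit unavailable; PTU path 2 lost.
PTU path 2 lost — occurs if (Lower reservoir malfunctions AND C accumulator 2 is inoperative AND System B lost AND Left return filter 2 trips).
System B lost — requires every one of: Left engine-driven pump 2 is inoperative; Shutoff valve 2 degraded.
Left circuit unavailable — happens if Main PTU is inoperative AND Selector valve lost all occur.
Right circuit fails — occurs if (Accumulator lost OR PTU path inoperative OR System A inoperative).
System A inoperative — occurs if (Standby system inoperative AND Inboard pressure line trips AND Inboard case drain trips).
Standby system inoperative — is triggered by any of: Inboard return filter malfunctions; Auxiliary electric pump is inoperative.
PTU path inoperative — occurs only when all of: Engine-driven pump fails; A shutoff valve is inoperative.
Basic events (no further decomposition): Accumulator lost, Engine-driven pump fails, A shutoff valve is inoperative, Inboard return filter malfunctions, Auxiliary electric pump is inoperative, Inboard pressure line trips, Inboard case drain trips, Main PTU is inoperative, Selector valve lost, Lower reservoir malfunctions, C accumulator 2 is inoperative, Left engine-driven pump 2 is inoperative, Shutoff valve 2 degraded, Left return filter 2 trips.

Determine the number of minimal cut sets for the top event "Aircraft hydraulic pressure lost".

4

PTU path inoperative [AND]: one cut set from each child combined → 1 × 1 = 1 cut set(s).
Standby system inoperative [OR]: union of children's cut sets → 2 cut set(s).
System A inoperative [AND]: one cut set from each child combined → 2 × 1 × 1 = 2 cut set(s).
Right circuit fails [OR]: union of children's cut sets → 4 cut set(s).
Left circuit unavailable [AND]: one cut set from each child combined → 1 × 1 = 1 cut set(s).
System B lost [AND]: one cut set from each child combined → 1 × 1 = 1 cut set(s).
PTU path 2 lost [AND]: one cut set from each child combined → 1 × 1 × 1 × 1 = 1 cut set(s).
Aircraft hydraulic pressure lost [AND]: one cut set from each child combined → 4 × 1 × 1 = 4 cut set(s).
Minimal cut sets: {Accumulator lost, C accumulator 2 is inoperative, Left engine-driven pump 2 is inoperative, Left return filter 2 trips, Lower reservoir malfunctions, Main PTU is inoperative, Selector valve lost, Shutoff valve 2 degraded}; {A shutoff valve is inoperative, C accumulator 2 is inoperative, Engine-driven pump fails, Left engine-driven pump 2 is inoperative, Left return filter 2 trips, Lower reservoir malfunctions, Main PTU is inoperative, Selector valve lost, Shutoff valve 2 degraded}; {C accumulator 2 is inoperative, Inboard case drain trips, Inboard pressure line trips, Inboard return filter malfunctions, Left engine-driven pump 2 is inoperative, Left return filter 2 trips, Lower reservoir malfunctions, Main PTU is inoperative, Selector valve lost, Shutoff valve 2 degraded}; {Auxiliary electric pump is inoperative, C accumulator 2 is inoperative, Inboard case drain trips, Inboard pressure line trips, Left engine-driven pump 2 is inoperative, Left return filter 2 trips, Lower reservoir malfunctions, Main PTU is inoperative, Selector valve lost, Shutoff valve 2 degraded}.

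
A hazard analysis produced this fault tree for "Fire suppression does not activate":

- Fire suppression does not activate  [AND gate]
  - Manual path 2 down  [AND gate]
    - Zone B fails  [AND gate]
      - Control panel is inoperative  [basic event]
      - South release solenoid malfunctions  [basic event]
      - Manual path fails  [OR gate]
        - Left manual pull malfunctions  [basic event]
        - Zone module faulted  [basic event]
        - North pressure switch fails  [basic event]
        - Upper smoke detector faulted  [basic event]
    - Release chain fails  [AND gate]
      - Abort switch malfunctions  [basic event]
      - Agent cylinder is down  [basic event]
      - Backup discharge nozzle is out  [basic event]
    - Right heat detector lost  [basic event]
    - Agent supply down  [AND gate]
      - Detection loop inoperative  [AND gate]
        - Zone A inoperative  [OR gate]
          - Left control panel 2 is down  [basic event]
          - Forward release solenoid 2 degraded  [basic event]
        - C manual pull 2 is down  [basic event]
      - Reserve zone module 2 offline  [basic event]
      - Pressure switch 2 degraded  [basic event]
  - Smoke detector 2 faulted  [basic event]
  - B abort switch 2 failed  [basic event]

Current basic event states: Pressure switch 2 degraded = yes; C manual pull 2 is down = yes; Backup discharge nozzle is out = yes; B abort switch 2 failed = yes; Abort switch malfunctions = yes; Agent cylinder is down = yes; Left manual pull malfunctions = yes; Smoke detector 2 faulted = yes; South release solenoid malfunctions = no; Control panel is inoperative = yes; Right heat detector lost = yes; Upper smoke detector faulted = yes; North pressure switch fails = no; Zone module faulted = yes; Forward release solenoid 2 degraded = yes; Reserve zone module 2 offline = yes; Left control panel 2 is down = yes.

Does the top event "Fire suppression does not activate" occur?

No

Manual path fails [OR]: Left manual pull malfunctions=occurs, Zone module faulted=occurs, North pressure switch fails=not, Upper smoke detector faulted=occurs → at least one input occurs → occurs.
Zone B fails [AND]: Control panel is inoperative=occurs, South release solenoid malfunctions=not, Manual path fails=occurs → not all inputs occur → does not occur.
Release chain fails [AND]: Abort switch malfunctions=occurs, Agent cylinder is down=occurs, Backup discharge nozzle is out=occurs → all inputs occur → occurs.
Zone A inoperative [OR]: Left control panel 2 is down=occurs, Forward release solenoid 2 degraded=occurs → at least one input occurs → occurs.
Detection loop inoperative [AND]: Zone A inoperative=occurs, C manual pull 2 is down=occurs → all inputs occur → occurs.
Agent supply down [AND]: Detection loop inoperative=occurs, Reserve zone module 2 offline=occurs, Pressure switch 2 degraded=occurs → all inputs occur → occurs.
Manual path 2 down [AND]: Zone B fails=not, Release chain fails=occurs, Right heat detector lost=occurs, Agent supply down=occurs → not all inputs occur → does not occur.
Fire suppression does not activate [AND]: Manual path 2 down=not, Smoke detector 2 faulted=occurs, B abort switch 2 failed=occurs → not all inputs occur → does not occur.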